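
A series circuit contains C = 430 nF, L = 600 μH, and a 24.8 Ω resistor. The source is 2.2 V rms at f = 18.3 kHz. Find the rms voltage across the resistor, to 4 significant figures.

ω = 2πf = 115000 rad/s
X_L = ωL = 68.99 Ω
X_C = 1/(ωC) = 20.23 Ω
Net reactance X = X_L − X_C = 48.76 Ω
Z = 24.80 + j48.76 Ω
|Z| = √(24.80² + 48.76²) = 54.71 Ω
I = V/|Z| = 40.21 mA
V_R = I·|Z_R| = 0.04021 × 24.80 = 0.9973 V

0.9973 V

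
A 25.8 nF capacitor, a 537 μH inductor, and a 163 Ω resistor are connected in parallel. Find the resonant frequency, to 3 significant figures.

42.8 kHz

ω₀ = 1/√(LC) = 1/√(0.000537 × 2.58e-08) = 268700 rad/s
f₀ = ω₀/(2π) = 42.8 kHz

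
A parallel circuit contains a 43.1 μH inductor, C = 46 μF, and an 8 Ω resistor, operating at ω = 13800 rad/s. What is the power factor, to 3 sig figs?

X_L = ωL = 0.595 Ω
X_C = 1/(ωC) = 1.58 Ω
Parallel: admittances add. Y = 1/R + 1/(jωL) + jωC
Y = (0.125 − j1.05) S
|Y| = 1.05 S → |Z| = 1/|Y| = 0.949 Ω, ∠Z = −∠Y = 83.2°
cos φ = cos(83.2°) = 0.119

0.119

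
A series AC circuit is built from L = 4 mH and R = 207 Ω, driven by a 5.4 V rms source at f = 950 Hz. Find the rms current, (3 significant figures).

ω = 2πf = 5969 rad/s
X_L = ωL = 23.9 Ω
Z = 207 + j23.9 Ω
|Z| = √(207² + 23.9²) = 208 Ω
I = V/|Z| = 5.4/208 = 25.9 mA

25.9 mA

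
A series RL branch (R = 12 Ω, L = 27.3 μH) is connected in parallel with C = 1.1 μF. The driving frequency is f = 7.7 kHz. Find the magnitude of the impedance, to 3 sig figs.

ω = 2πf = 48380 rad/s
X_L = ωL = 1.32 Ω
X_C = 1/(ωC) = 18.8 Ω
Branch 1 (R+jX_L): Z₁ = 12.0 + j1.32 Ω, |Z₁| = 12.1 Ω
Branch 2 (−jX_C): Z₂ = −j18.8 Ω
Parallel: Z = Z₁Z₂/(Z₁+Z₂), |Z| = 10.7 Ω, ∠Z = -28.2°

10.7 Ω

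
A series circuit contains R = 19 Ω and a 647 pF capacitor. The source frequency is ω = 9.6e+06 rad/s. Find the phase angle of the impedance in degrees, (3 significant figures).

-83.3°

X_C = 1/(ωC) = 161 Ω
Z = 19.0 − j161 Ω
|Z| = √(19.0² + 161²) = 162 Ω
∠Z = arctan(-161/19.0) = -83.3°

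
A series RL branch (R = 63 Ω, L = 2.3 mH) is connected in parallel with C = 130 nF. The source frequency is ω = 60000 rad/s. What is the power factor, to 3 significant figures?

0.835

X_L = ωL = 138 Ω
X_C = 1/(ωC) = 128 Ω
Branch 1 (R+jX_L): Z₁ = 63.0 + j138 Ω, |Z₁| = 152 Ω
Branch 2 (−jX_C): Z₂ = −j128 Ω
Parallel: Z = Z₁Z₂/(Z₁+Z₂), |Z| = 305 Ω, ∠Z = -33.4°
cos φ = cos(-33.4°) = 0.835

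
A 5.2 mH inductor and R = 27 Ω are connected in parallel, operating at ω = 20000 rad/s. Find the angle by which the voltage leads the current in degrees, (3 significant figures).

X_L = ωL = 104 Ω
Parallel: admittances add. Y = 1/R + 1/(jωL)
Y = (0.0370 − j0.00962) S
|Y| = 0.0383 S → |Z| = 1/|Y| = 26.1 Ω, ∠Z = −∠Y = 14.6°

14.6°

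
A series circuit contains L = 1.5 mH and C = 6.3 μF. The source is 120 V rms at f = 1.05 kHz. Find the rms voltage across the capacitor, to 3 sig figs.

204 V

ω = 2πf = 6597 rad/s
X_L = ωL = 9.90 Ω
X_C = 1/(ωC) = 24.1 Ω
Net reactance X = X_L − X_C = -14.2 Ω
Z = − j14.2 Ω
|Z| = √(0² + 14.2²) = 14.2 Ω
I = V/|Z| = 8.47 A
V_C = I·|Z_C| = 8.47 × 24.1 = 204 V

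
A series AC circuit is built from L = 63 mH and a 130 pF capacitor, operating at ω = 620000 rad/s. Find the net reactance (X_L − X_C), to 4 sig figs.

X_L = ωL = 39060 Ω
X_C = 1/(ωC) = 12410 Ω
X = 39060 − 12410 = 26650 Ω

26650 Ω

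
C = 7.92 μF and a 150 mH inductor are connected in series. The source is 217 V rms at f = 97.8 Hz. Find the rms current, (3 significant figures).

ω = 2πf = 614.5 rad/s
X_L = ωL = 92.2 Ω
X_C = 1/(ωC) = 205 Ω
Net reactance X = X_L − X_C = -113 Ω
Z = − j113 Ω
|Z| = √(0² + 113²) = 113 Ω
I = V/|Z| = 217/113 = 1.92 A

1.92 A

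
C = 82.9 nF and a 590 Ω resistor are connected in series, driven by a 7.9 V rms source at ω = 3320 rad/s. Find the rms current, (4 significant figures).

2.146 mA

X_C = 1/(ωC) = 3633 Ω
Z = 590.0 − j3633 Ω
|Z| = √(590.0² + 3633²) = 3681 Ω
I = V/|Z| = 7.9/3681 = 2.146 mA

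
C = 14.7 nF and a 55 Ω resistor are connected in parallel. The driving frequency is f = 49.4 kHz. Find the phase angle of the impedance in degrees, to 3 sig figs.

ω = 2πf = 310400 rad/s
X_C = 1/(ωC) = 219 Ω
Parallel: admittances add. Y = 1/R + jωC
Y = (0.0182 + j0.00456) S
|Y| = 0.0187 S → |Z| = 1/|Y| = 53.3 Ω, ∠Z = −∠Y = -14.1°

-14.1°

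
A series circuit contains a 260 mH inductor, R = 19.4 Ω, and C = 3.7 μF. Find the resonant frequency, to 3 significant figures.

ω₀ = 1/√(LC) = 1/√(0.26 × 3.7e-06) = 1020 rad/s
f₀ = ω₀/(2π) = 162 Hz

162 Hz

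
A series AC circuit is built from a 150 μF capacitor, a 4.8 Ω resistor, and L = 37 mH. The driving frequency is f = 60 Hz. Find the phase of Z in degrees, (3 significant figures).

ω = 2πf = 377.0 rad/s
X_L = ωL = 13.9 Ω
X_C = 1/(ωC) = 17.7 Ω
Net reactance X = X_L − X_C = -3.74 Ω
Z = 4.80 − j3.74 Ω
|Z| = √(4.80² + 3.74²) = 6.08 Ω
∠Z = arctan(-3.74/4.80) = -37.9°

-37.9°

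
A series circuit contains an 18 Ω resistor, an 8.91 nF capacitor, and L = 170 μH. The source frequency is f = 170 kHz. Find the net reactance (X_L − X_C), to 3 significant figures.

76.5 Ω

ω = 2πf = 1.068e+06 rad/s
X_L = ωL = 182 Ω
X_C = 1/(ωC) = 105 Ω
X = 182 − 105 = 76.5 Ω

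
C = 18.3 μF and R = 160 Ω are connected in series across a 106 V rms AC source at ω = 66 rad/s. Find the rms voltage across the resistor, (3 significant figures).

X_C = 1/(ωC) = 828 Ω
Z = 160 − j828 Ω
|Z| = √(160² + 828²) = 843 Ω
I = V/|Z| = 126 mA
V_R = I·|Z_R| = 0.126 × 160 = 20.1 V

20.1 V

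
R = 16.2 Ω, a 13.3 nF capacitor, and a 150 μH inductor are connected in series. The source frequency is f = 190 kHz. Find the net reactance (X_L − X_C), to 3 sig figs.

116 Ω

ω = 2πf = 1.194e+06 rad/s
X_L = ωL = 179 Ω
X_C = 1/(ωC) = 63.0 Ω
X = 179 − 63.0 = 116 Ω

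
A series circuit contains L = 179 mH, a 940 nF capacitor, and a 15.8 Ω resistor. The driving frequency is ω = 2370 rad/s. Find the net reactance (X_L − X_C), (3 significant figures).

X_L = ωL = 424 Ω
X_C = 1/(ωC) = 449 Ω
X = 424 − 449 = -24.6 Ω

-24.6 Ω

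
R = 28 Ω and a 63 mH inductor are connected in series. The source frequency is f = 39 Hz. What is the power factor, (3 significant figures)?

0.876

ω = 2πf = 245.0 rad/s
X_L = ωL = 15.4 Ω
Z = 28.0 + j15.4 Ω
|Z| = √(28.0² + 15.4²) = 32.0 Ω
∠Z = arctan(15.4/28.0) = 28.9°
cos φ = cos(28.9°) = 0.876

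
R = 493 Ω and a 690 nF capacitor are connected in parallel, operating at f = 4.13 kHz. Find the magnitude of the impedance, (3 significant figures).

55.5 Ω

ω = 2πf = 25950 rad/s
X_C = 1/(ωC) = 55.8 Ω
Parallel: admittances add. Y = 1/R + jωC
Y = (0.00203 + j0.0179) S
|Y| = 0.0180 S → |Z| = 1/|Y| = 55.5 Ω, ∠Z = −∠Y = -83.5°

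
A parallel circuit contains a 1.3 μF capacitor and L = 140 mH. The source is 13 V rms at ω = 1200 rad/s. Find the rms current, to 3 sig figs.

57.1 mA

X_L = ωL = 168 Ω
X_C = 1/(ωC) = 641 Ω
Parallel: admittances add. Y = 1/(jωL) + jωC
Y = (0 − j0.00439) S
|Y| = 0.00439 S → |Z| = 1/|Y| = 228 Ω, ∠Z = −∠Y = 90.0°
I = V/|Z| = 13/228 = 57.1 mA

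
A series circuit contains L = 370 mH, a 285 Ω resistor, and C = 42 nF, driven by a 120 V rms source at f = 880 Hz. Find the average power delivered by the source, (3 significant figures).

ω = 2πf = 5529 rad/s
X_L = ωL = 2050 Ω
X_C = 1/(ωC) = 4310 Ω
Net reactance X = X_L − X_C = -2260 Ω
Z = 285 − j2260 Ω
|Z| = √(285² + 2260²) = 2280 Ω
∠Z = arctan(-2260/285) = -82.8°
I = V/|Z| = 52.7 mA
P = VI cos φ = 120 × 0.0527 × cos(-82.8°) = 791 mW

791 mW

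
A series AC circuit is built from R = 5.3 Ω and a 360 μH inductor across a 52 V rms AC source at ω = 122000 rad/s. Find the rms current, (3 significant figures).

1.18 A

X_L = ωL = 43.9 Ω
Z = 5.30 + j43.9 Ω
|Z| = √(5.30² + 43.9²) = 44.2 Ω
I = V/|Z| = 52/44.2 = 1.18 A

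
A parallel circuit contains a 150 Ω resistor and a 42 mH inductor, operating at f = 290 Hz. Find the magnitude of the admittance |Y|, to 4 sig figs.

14.67 mS

ω = 2πf = 1822 rad/s
X_L = ωL = 76.53 Ω
Parallel: admittances add. Y = 1/R + 1/(jωL)
Y = (0.006667 − j0.01307) S
|Y| = 0.01467 S → |Z| = 1/|Y| = 68.17 Ω, ∠Z = −∠Y = 62.97°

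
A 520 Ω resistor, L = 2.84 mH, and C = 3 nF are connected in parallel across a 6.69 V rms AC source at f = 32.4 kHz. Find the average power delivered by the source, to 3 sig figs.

86.1 mW

ω = 2πf = 203600 rad/s
X_L = ωL = 578 Ω
X_C = 1/(ωC) = 1640 Ω
Parallel: admittances add. Y = 1/R + 1/(jωL) + jωC
Y = (0.00192 − j0.00112) S
|Y| = 0.00222 S → |Z| = 1/|Y| = 449 Ω, ∠Z = −∠Y = 30.2°
I = V/|Z| = 14.9 mA
P = VI cos φ = 6.69 × 0.0149 × cos(30.2°) = 86.1 mW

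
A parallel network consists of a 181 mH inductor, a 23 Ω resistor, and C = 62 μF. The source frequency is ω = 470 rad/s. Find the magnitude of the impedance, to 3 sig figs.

21.4 Ω

X_L = ωL = 85.1 Ω
X_C = 1/(ωC) = 34.3 Ω
Parallel: admittances add. Y = 1/R + 1/(jωL) + jωC
Y = (0.0435 + j0.0174) S
|Y| = 0.0468 S → |Z| = 1/|Y| = 21.4 Ω, ∠Z = −∠Y = -21.8°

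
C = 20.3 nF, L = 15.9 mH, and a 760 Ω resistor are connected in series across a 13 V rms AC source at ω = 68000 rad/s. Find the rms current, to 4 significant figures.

15.48 mA

X_L = ωL = 1081 Ω
X_C = 1/(ωC) = 724.4 Ω
Net reactance X = X_L − X_C = 356.8 Ω
Z = 760.0 + j356.8 Ω
|Z| = √(760.0² + 356.8²) = 839.6 Ω
I = V/|Z| = 13/839.6 = 15.48 mA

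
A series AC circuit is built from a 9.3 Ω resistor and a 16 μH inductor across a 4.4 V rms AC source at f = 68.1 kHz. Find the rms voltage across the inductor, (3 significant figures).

ω = 2πf = 427900 rad/s
X_L = ωL = 6.85 Ω
Z = 9.30 + j6.85 Ω
|Z| = √(9.30² + 6.85²) = 11.5 Ω
I = V/|Z| = 381 mA
V_L = I·|Z_L| = 0.381 × 6.85 = 2.61 V

2.61 V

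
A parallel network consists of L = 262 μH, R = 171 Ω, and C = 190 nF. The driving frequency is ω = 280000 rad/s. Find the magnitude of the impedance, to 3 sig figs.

X_L = ωL = 73.4 Ω
X_C = 1/(ωC) = 18.8 Ω
Parallel: admittances add. Y = 1/R + 1/(jωL) + jωC
Y = (0.00585 + j0.0396) S
|Y| = 0.0400 S → |Z| = 1/|Y| = 25.0 Ω, ∠Z = −∠Y = -81.6°

25.0 Ω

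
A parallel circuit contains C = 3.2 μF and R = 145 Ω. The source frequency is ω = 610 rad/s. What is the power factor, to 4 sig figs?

X_C = 1/(ωC) = 512.3 Ω
Parallel: admittances add. Y = 1/R + jωC
Y = (0.006897 + j0.001952) S
|Y| = 0.007167 S → |Z| = 1/|Y| = 139.5 Ω, ∠Z = −∠Y = -15.80°
cos φ = cos(-15.80°) = 0.9622

0.9622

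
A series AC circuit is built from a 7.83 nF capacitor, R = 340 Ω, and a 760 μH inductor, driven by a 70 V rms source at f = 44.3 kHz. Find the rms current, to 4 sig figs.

ω = 2πf = 278300 rad/s
X_L = ωL = 211.5 Ω
X_C = 1/(ωC) = 458.8 Ω
Net reactance X = X_L − X_C = -247.3 Ω
Z = 340.0 − j247.3 Ω
|Z| = √(340.0² + 247.3²) = 420.4 Ω
I = V/|Z| = 70/420.4 = 166.5 mA

166.5 mA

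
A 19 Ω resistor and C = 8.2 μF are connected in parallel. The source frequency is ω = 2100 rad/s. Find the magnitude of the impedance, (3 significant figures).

18.1 Ω

X_C = 1/(ωC) = 58.1 Ω
Parallel: admittances add. Y = 1/R + jωC
Y = (0.0526 + j0.0172) S
|Y| = 0.0554 S → |Z| = 1/|Y| = 18.1 Ω, ∠Z = −∠Y = -18.1°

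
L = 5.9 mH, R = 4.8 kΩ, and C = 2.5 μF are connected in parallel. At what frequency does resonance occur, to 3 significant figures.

ω₀ = 1/√(LC) = 1/√(0.0059 × 2.5e-06) = 8234 rad/s
f₀ = ω₀/(2π) = 1.31 kHz

1.31 kHz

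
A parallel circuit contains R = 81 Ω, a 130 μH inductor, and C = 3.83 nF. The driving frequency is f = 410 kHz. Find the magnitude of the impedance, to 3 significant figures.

ω = 2πf = 2.576e+06 rad/s
X_L = ωL = 335 Ω
X_C = 1/(ωC) = 101 Ω
Parallel: admittances add. Y = 1/R + 1/(jωL) + jωC
Y = (0.0123 + j0.00688) S
|Y| = 0.0141 S → |Z| = 1/|Y| = 70.8 Ω, ∠Z = −∠Y = -29.1°

70.8 Ω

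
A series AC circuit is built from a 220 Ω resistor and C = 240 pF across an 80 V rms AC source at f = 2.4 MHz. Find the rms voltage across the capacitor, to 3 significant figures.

ω = 2πf = 1.508e+07 rad/s
X_C = 1/(ωC) = 276 Ω
Z = 220 − j276 Ω
|Z| = √(220² + 276²) = 353 Ω
I = V/|Z| = 227 mA
V_C = I·|Z_C| = 0.227 × 276 = 62.6 V

62.6 V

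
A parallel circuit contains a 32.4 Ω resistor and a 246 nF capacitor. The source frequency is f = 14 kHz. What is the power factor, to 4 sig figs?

ω = 2πf = 87960 rad/s
X_C = 1/(ωC) = 46.21 Ω
Parallel: admittances add. Y = 1/R + jωC
Y = (0.03086 + j0.02164) S
|Y| = 0.03769 S → |Z| = 1/|Y| = 26.53 Ω, ∠Z = −∠Y = -35.03°
cos φ = cos(-35.03°) = 0.8188

0.8188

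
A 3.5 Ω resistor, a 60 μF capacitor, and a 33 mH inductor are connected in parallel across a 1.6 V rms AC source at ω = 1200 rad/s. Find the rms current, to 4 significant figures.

X_L = ωL = 39.60 Ω
X_C = 1/(ωC) = 13.89 Ω
Parallel: admittances add. Y = 1/R + 1/(jωL) + jωC
Y = (0.2857 + j0.04675) S
|Y| = 0.2895 S → |Z| = 1/|Y| = 3.454 Ω, ∠Z = −∠Y = -9.292°
I = V/|Z| = 1.6/3.454 = 463.2 mA

463.2 mA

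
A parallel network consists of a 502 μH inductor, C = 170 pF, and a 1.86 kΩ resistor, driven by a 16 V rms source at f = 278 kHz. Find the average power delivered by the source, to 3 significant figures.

ω = 2πf = 1.747e+06 rad/s
X_L = ωL = 877 Ω
X_C = 1/(ωC) = 3370 Ω
Parallel: admittances add. Y = 1/R + 1/(jωL) + jωC
Y = (0.000538 − j0.000843) S
|Y| = 0.00100 S → |Z| = 1/|Y| = 1000 Ω, ∠Z = −∠Y = 57.5°
I = V/|Z| = 16.0 mA
P = VI cos φ = 16 × 0.0160 × cos(57.5°) = 138 mW

138 mW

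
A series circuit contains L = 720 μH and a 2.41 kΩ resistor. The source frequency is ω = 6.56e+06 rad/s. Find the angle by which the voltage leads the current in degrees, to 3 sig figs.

63.0°

X_L = ωL = 4720 Ω
Z = 2410 + j4720 Ω
|Z| = √(2410² + 4720²) = 5300 Ω
∠Z = arctan(4720/2410) = 63.0°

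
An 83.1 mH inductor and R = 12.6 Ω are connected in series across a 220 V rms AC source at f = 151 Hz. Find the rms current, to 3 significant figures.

2.76 A

ω = 2πf = 948.8 rad/s
X_L = ωL = 78.8 Ω
Z = 12.6 + j78.8 Ω
|Z| = √(12.6² + 78.8²) = 79.8 Ω
I = V/|Z| = 220/79.8 = 2.76 A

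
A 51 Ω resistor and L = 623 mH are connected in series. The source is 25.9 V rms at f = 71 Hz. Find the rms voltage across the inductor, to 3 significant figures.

25.5 V

ω = 2πf = 446.1 rad/s
X_L = ωL = 278 Ω
Z = 51.0 + j278 Ω
|Z| = √(51.0² + 278²) = 283 Ω
I = V/|Z| = 91.7 mA
V_L = I·|Z_L| = 0.0917 × 278 = 25.5 V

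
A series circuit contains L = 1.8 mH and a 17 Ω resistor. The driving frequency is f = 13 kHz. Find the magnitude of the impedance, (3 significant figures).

ω = 2πf = 81680 rad/s
X_L = ωL = 147 Ω
Z = 17.0 + j147 Ω
|Z| = √(17.0² + 147²) = 148 Ω

148 Ω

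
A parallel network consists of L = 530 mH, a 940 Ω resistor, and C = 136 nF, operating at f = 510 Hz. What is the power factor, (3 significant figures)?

0.990

ω = 2πf = 3204 rad/s
X_L = ωL = 1700 Ω
X_C = 1/(ωC) = 2290 Ω
Parallel: admittances add. Y = 1/R + 1/(jωL) + jωC
Y = (0.00106 − j0.000153) S
|Y| = 0.00107 S → |Z| = 1/|Y| = 930 Ω, ∠Z = −∠Y = 8.18°
cos φ = cos(8.18°) = 0.990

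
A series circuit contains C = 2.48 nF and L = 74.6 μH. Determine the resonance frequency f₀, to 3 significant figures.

370 kHz

ω₀ = 1/√(LC) = 1/√(7.46e-05 × 2.48e-09) = 2.325e+06 rad/s
f₀ = ω₀/(2π) = 370 kHz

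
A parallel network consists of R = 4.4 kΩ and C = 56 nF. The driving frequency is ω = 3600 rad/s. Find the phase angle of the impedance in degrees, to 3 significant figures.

X_C = 1/(ωC) = 4960 Ω
Parallel: admittances add. Y = 1/R + jωC
Y = (0.000227 + j0.000202) S
|Y| = 0.000304 S → |Z| = 1/|Y| = 3290 Ω, ∠Z = −∠Y = -41.6°

-41.6°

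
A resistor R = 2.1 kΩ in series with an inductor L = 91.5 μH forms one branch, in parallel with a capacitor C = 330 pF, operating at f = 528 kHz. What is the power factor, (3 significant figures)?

ω = 2πf = 3.318e+06 rad/s
X_L = ωL = 304 Ω
X_C = 1/(ωC) = 913 Ω
Branch 1 (R+jX_L): Z₁ = 2100 + j304 Ω, |Z₁| = 2120 Ω
Branch 2 (−jX_C): Z₂ = −j913 Ω
Parallel: Z = Z₁Z₂/(Z₁+Z₂), |Z| = 886 Ω, ∠Z = -65.6°
cos φ = cos(-65.6°) = 0.413

0.413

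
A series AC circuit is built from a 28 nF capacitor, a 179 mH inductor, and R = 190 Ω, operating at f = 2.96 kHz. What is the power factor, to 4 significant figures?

0.1337

ω = 2πf = 18600 rad/s
X_L = ωL = 3329 Ω
X_C = 1/(ωC) = 1920 Ω
Net reactance X = X_L − X_C = 1409 Ω
Z = 190.0 + j1409 Ω
|Z| = √(190.0² + 1409²) = 1422 Ω
∠Z = arctan(1409/190.0) = 82.32°
cos φ = cos(82.32°) = 0.1337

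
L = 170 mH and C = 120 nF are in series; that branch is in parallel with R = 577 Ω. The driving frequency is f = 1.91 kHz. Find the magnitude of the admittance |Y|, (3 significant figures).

ω = 2πf = 12000 rad/s
X_L = ωL = 2040 Ω
X_C = 1/(ωC) = 694 Ω
Branch 1: Z₁ = R = 577 Ω
Branch 2 (series LC): Z₂ = j(X_L − X_C) = j1350 Ω
Parallel: Z = Z₁Z₂/(Z₁+Z₂), |Z| = 530 Ω, ∠Z = 23.2°
|Y| = 1/|Z| = 1.89 mS

1.89 mS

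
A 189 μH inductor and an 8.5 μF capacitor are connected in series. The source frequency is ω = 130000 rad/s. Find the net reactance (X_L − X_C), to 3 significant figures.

23.7 Ω

X_L = ωL = 24.6 Ω
X_C = 1/(ωC) = 0.905 Ω
X = 24.6 − 0.905 = 23.7 Ω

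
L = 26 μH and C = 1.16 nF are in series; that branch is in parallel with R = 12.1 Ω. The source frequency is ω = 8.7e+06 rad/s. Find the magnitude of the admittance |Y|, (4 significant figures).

X_L = ωL = 226.2 Ω
X_C = 1/(ωC) = 99.09 Ω
Branch 1: Z₁ = R = 12.10 Ω
Branch 2 (series LC): Z₂ = j(X_L − X_C) = j127.1 Ω
Parallel: Z = Z₁Z₂/(Z₁+Z₂), |Z| = 12.05 Ω, ∠Z = 5.438°
|Y| = 1/|Z| = 83.02 mS

83.02 mS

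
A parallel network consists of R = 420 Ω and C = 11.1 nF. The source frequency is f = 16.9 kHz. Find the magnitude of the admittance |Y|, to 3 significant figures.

ω = 2πf = 106200 rad/s
X_C = 1/(ωC) = 848 Ω
Parallel: admittances add. Y = 1/R + jωC
Y = (0.00238 + j0.00118) S
|Y| = 0.00266 S → |Z| = 1/|Y| = 376 Ω, ∠Z = −∠Y = -26.3°

2.66 mS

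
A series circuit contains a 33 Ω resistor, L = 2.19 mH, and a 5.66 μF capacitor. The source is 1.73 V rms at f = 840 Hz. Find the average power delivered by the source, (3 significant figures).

62.9 mW

ω = 2πf = 5278 rad/s
X_L = ωL = 11.6 Ω
X_C = 1/(ωC) = 33.5 Ω
Net reactance X = X_L − X_C = -21.9 Ω
Z = 33.0 − j21.9 Ω
|Z| = √(33.0² + 21.9²) = 39.6 Ω
∠Z = arctan(-21.9/33.0) = -33.6°
I = V/|Z| = 43.7 mA
P = VI cos φ = 1.73 × 0.0437 × cos(-33.6°) = 62.9 mW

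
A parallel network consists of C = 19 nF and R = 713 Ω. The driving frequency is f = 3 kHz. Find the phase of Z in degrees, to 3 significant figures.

-14.3°

ω = 2πf = 18850 rad/s
X_C = 1/(ωC) = 2790 Ω
Parallel: admittances add. Y = 1/R + jωC
Y = (0.00140 + j0.000358) S
|Y| = 0.00145 S → |Z| = 1/|Y| = 691 Ω, ∠Z = −∠Y = -14.3°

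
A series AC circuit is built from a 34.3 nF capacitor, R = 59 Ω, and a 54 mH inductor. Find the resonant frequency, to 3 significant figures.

ω₀ = 1/√(LC) = 1/√(0.054 × 3.43e-08) = 23240 rad/s
f₀ = ω₀/(2π) = 3.70 kHz

3.70 kHz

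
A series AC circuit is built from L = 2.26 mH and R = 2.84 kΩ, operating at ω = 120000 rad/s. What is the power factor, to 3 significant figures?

0.995

X_L = ωL = 271 Ω
Z = 2840 + j271 Ω
|Z| = √(2840² + 271²) = 2850 Ω
∠Z = arctan(271/2840) = 5.45°
cos φ = cos(5.45°) = 0.995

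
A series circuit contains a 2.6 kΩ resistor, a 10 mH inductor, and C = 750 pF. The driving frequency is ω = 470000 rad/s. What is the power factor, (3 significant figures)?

0.813

X_L = ωL = 4700 Ω
X_C = 1/(ωC) = 2840 Ω
Net reactance X = X_L − X_C = 1860 Ω
Z = 2600 + j1860 Ω
|Z| = √(2600² + 1860²) = 3200 Ω
∠Z = arctan(1860/2600) = 35.6°
cos φ = cos(35.6°) = 0.813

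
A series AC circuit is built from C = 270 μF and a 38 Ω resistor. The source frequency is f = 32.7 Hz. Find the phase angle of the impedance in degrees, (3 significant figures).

-25.4°

ω = 2πf = 205.5 rad/s
X_C = 1/(ωC) = 18.0 Ω
Z = 38.0 − j18.0 Ω
|Z| = √(38.0² + 18.0²) = 42.1 Ω
∠Z = arctan(-18.0/38.0) = -25.4°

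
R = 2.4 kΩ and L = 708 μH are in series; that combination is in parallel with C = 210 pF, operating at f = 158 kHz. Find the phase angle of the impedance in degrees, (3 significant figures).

ω = 2πf = 992700 rad/s
X_L = ωL = 703 Ω
X_C = 1/(ωC) = 4800 Ω
Branch 1 (R+jX_L): Z₁ = 2400 + j703 Ω, |Z₁| = 2500 Ω
Branch 2 (−jX_C): Z₂ = −j4800 Ω
Parallel: Z = Z₁Z₂/(Z₁+Z₂), |Z| = 2530 Ω, ∠Z = -14.1°

-14.1°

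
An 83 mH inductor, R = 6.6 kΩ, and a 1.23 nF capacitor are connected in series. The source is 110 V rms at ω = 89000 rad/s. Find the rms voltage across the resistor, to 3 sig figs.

106 V

X_L = ωL = 7390 Ω
X_C = 1/(ωC) = 9130 Ω
Net reactance X = X_L − X_C = -1750 Ω
Z = 6600 − j1750 Ω
|Z| = √(6600² + 1750²) = 6830 Ω
I = V/|Z| = 16.1 mA
V_R = I·|Z_R| = 0.0161 × 6600 = 106 V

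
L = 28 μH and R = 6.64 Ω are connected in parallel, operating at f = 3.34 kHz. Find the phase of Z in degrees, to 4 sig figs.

84.94°

ω = 2πf = 20990 rad/s
X_L = ωL = 0.5876 Ω
Parallel: admittances add. Y = 1/R + 1/(jωL)
Y = (0.1506 − j1.702) S
|Y| = 1.708 S → |Z| = 1/|Y| = 0.5853 Ω, ∠Z = −∠Y = 84.94°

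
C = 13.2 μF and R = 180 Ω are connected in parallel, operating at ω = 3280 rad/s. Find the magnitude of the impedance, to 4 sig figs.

X_C = 1/(ωC) = 23.10 Ω
Parallel: admittances add. Y = 1/R + jωC
Y = (0.005556 + j0.04330) S
|Y| = 0.04365 S → |Z| = 1/|Y| = 22.91 Ω, ∠Z = −∠Y = -82.69°

22.91 Ω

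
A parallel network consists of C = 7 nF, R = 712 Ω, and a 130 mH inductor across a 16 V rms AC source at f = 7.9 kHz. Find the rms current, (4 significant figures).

22.68 mA

ω = 2πf = 49640 rad/s
X_L = ωL = 6453 Ω
X_C = 1/(ωC) = 2878 Ω
Parallel: admittances add. Y = 1/R + 1/(jωL) + jωC
Y = (0.001404 + j0.0001925) S
|Y| = 0.001418 S → |Z| = 1/|Y| = 705.4 Ω, ∠Z = −∠Y = -7.804°
I = V/|Z| = 16/705.4 = 22.68 mA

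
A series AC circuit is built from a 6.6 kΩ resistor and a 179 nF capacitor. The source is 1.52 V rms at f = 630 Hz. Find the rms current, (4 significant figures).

ω = 2πf = 3958 rad/s
X_C = 1/(ωC) = 1411 Ω
Z = 6600 − j1411 Ω
|Z| = √(6600² + 1411²) = 6749 Ω
I = V/|Z| = 1.52/6749 = 225.2 μA

225.2 μA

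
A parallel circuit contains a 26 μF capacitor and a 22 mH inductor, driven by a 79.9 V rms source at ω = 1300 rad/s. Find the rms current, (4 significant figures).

93.09 mA

X_L = ωL = 28.60 Ω
X_C = 1/(ωC) = 29.59 Ω
Parallel: admittances add. Y = 1/(jωL) + jωC
Y = (0 − j0.001165) S
|Y| = 0.001165 S → |Z| = 1/|Y| = 858.3 Ω, ∠Z = −∠Y = 90.00°
I = V/|Z| = 79.9/858.3 = 93.09 mA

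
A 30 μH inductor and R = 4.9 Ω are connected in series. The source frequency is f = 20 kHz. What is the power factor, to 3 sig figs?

0.793

ω = 2πf = 125700 rad/s
X_L = ωL = 3.77 Ω
Z = 4.90 + j3.77 Ω
|Z| = √(4.90² + 3.77²) = 6.18 Ω
∠Z = arctan(3.77/4.90) = 37.6°
cos φ = cos(37.6°) = 0.793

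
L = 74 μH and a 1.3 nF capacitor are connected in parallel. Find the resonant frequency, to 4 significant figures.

ω₀ = 1/√(LC) = 1/√(7.4e-05 × 1.3e-09) = 3.224e+06 rad/s
f₀ = ω₀/(2π) = 513.1 kHz

513.1 kHz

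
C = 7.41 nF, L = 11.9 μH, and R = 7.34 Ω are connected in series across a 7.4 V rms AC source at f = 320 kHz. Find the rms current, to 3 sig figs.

169 mA

ω = 2πf = 2.011e+06 rad/s
X_L = ωL = 23.9 Ω
X_C = 1/(ωC) = 67.1 Ω
Net reactance X = X_L − X_C = -43.2 Ω
Z = 7.34 − j43.2 Ω
|Z| = √(7.34² + 43.2²) = 43.8 Ω
I = V/|Z| = 7.4/43.8 = 169 mA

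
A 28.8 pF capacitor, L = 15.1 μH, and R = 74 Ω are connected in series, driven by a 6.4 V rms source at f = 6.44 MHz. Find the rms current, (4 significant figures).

ω = 2πf = 4.046e+07 rad/s
X_L = ωL = 611.0 Ω
X_C = 1/(ωC) = 858.1 Ω
Net reactance X = X_L − X_C = -247.1 Ω
Z = 74.00 − j247.1 Ω
|Z| = √(74.00² + 247.1²) = 257.9 Ω
I = V/|Z| = 6.4/257.9 = 24.81 mA

24.81 mA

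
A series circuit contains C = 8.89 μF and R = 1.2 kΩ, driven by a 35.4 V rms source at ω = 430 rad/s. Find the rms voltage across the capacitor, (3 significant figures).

7.54 V

X_C = 1/(ωC) = 262 Ω
Z = 1200 − j262 Ω
|Z| = √(1200² + 262²) = 1230 Ω
I = V/|Z| = 28.8 mA
V_C = I·|Z_C| = 0.0288 × 262 = 7.54 V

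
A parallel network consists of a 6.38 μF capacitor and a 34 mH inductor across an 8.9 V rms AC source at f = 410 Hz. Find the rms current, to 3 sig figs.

44.7 mA

ω = 2πf = 2576 rad/s
X_L = ωL = 87.6 Ω
X_C = 1/(ωC) = 60.8 Ω
Parallel: admittances add. Y = 1/(jωL) + jωC
Y = (0 + j0.00502) S
|Y| = 0.00502 S → |Z| = 1/|Y| = 199 Ω, ∠Z = −∠Y = -90.0°
I = V/|Z| = 8.9/199 = 44.7 mA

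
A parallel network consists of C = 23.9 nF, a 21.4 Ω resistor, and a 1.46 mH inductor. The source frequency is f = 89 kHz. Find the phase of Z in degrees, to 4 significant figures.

ω = 2πf = 559200 rad/s
X_L = ωL = 816.4 Ω
X_C = 1/(ωC) = 74.82 Ω
Parallel: admittances add. Y = 1/R + 1/(jωL) + jωC
Y = (0.04673 + j0.01214) S
|Y| = 0.04828 S → |Z| = 1/|Y| = 20.71 Ω, ∠Z = −∠Y = -14.56°

-14.56°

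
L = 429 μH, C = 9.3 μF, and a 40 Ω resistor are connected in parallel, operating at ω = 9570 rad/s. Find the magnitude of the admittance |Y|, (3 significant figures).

X_L = ωL = 4.11 Ω
X_C = 1/(ωC) = 11.2 Ω
Parallel: admittances add. Y = 1/R + 1/(jωL) + jωC
Y = (0.0250 − j0.155) S
|Y| = 0.157 S → |Z| = 1/|Y| = 6.39 Ω, ∠Z = −∠Y = 80.8°

157 mS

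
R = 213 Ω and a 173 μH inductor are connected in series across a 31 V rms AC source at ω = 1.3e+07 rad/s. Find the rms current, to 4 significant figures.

13.72 mA

X_L = ωL = 2249 Ω
Z = 213.0 + j2249 Ω
|Z| = √(213.0² + 2249²) = 2259 Ω
I = V/|Z| = 31/2259 = 13.72 mA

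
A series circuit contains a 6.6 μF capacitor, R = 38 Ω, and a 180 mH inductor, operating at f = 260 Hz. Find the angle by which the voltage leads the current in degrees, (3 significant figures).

ω = 2πf = 1634 rad/s
X_L = ωL = 294 Ω
X_C = 1/(ωC) = 92.7 Ω
Net reactance X = X_L − X_C = 201 Ω
Z = 38.0 + j201 Ω
|Z| = √(38.0² + 201²) = 205 Ω
∠Z = arctan(201/38.0) = 79.3°

79.3°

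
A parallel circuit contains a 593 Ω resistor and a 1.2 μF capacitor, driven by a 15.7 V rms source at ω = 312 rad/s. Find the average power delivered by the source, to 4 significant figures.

415.7 mW

X_C = 1/(ωC) = 2671 Ω
Parallel: admittances add. Y = 1/R + jωC
Y = (0.001686 + j0.0003744) S
|Y| = 0.001727 S → |Z| = 1/|Y| = 578.9 Ω, ∠Z = −∠Y = -12.52°
I = V/|Z| = 27.12 mA
P = VI cos φ = 15.7 × 0.02712 × cos(-12.52°) = 415.7 mW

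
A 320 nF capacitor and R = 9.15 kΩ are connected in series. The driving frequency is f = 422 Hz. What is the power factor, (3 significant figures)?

ω = 2πf = 2652 rad/s
X_C = 1/(ωC) = 1180 Ω
Z = 9150 − j1180 Ω
|Z| = √(9150² + 1180²) = 9230 Ω
∠Z = arctan(-1180/9150) = -7.34°
cos φ = cos(-7.34°) = 0.992

0.992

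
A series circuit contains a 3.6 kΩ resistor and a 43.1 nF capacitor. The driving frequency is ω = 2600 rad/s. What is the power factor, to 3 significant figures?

X_C = 1/(ωC) = 8920 Ω
Z = 3600 − j8920 Ω
|Z| = √(3600² + 8920²) = 9620 Ω
∠Z = arctan(-8920/3600) = -68.0°
cos φ = cos(-68.0°) = 0.374

0.374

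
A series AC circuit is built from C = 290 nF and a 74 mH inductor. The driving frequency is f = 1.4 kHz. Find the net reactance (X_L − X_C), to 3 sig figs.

ω = 2πf = 8796 rad/s
X_L = ωL = 651 Ω
X_C = 1/(ωC) = 392 Ω
X = 651 − 392 = 259 Ω

259 Ω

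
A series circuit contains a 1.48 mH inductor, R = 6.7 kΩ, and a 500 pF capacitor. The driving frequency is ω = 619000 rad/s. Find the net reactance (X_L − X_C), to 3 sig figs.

X_L = ωL = 916 Ω
X_C = 1/(ωC) = 3230 Ω
X = 916 − 3230 = -2310 Ω

-2310 Ω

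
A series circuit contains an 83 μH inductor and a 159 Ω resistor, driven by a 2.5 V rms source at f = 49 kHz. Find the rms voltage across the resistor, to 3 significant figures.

ω = 2πf = 307900 rad/s
X_L = ωL = 25.6 Ω
Z = 159 + j25.6 Ω
|Z| = √(159² + 25.6²) = 161 Ω
I = V/|Z| = 15.5 mA
V_R = I·|Z_R| = 0.0155 × 159 = 2.47 V

2.47 V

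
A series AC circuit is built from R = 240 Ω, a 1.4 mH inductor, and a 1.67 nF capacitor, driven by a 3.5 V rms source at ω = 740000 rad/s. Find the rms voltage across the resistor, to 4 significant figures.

2.544 V

X_L = ωL = 1036 Ω
X_C = 1/(ωC) = 809.2 Ω
Net reactance X = X_L − X_C = 226.8 Ω
Z = 240.0 + j226.8 Ω
|Z| = √(240.0² + 226.8²) = 330.2 Ω
I = V/|Z| = 10.60 mA
V_R = I·|Z_R| = 0.01060 × 240.0 = 2.544 V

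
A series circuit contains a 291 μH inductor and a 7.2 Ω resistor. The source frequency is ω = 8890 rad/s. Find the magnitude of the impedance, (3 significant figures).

7.65 Ω

X_L = ωL = 2.59 Ω
Z = 7.20 + j2.59 Ω
|Z| = √(7.20² + 2.59²) = 7.65 Ω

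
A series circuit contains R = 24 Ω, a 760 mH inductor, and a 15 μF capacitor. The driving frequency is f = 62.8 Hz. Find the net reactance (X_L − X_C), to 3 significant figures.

ω = 2πf = 394.6 rad/s
X_L = ωL = 300 Ω
X_C = 1/(ωC) = 169 Ω
X = 300 − 169 = 131 Ω

131 Ω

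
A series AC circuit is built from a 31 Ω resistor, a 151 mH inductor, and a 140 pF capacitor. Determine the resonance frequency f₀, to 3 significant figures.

ω₀ = 1/√(LC) = 1/√(0.151 × 1.4e-10) = 217500 rad/s
f₀ = ω₀/(2π) = 34.6 kHz

34.6 kHz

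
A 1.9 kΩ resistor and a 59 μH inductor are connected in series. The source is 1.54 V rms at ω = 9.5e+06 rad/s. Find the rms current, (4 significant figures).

X_L = ωL = 560.5 Ω
Z = 1900 + j560.5 Ω
|Z| = √(1900² + 560.5²) = 1981 Ω
I = V/|Z| = 1.54/1981 = 777.4 μA

777.4 μA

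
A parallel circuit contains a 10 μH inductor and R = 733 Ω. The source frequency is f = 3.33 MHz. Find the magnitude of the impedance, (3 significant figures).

201 Ω

ω = 2πf = 2.092e+07 rad/s
X_L = ωL = 209 Ω
Parallel: admittances add. Y = 1/R + 1/(jωL)
Y = (0.00136 − j0.00478) S
|Y| = 0.00497 S → |Z| = 1/|Y| = 201 Ω, ∠Z = −∠Y = 74.1°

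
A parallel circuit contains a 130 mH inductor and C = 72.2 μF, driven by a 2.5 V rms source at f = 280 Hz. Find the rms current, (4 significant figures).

ω = 2πf = 1759 rad/s
X_L = ωL = 228.7 Ω
X_C = 1/(ωC) = 7.873 Ω
Parallel: admittances add. Y = 1/(jωL) + jωC
Y = (0 + j0.1226) S
|Y| = 0.1226 S → |Z| = 1/|Y| = 8.153 Ω, ∠Z = −∠Y = -90.00°
I = V/|Z| = 2.5/8.153 = 306.6 mA

306.6 mA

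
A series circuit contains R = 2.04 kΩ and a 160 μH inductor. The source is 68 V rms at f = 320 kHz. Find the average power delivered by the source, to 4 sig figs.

2.212 W

ω = 2πf = 2.011e+06 rad/s
X_L = ωL = 321.7 Ω
Z = 2040 + j321.7 Ω
|Z| = √(2040² + 321.7²) = 2065 Ω
∠Z = arctan(321.7/2040) = 8.961°
I = V/|Z| = 32.93 mA
P = VI cos φ = 68 × 0.03293 × cos(8.961°) = 2.212 W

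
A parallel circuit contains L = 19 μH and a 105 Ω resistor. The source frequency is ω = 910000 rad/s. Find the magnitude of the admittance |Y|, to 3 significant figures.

58.6 mS

X_L = ωL = 17.3 Ω
Parallel: admittances add. Y = 1/R + 1/(jωL)
Y = (0.00952 − j0.0578) S
|Y| = 0.0586 S → |Z| = 1/|Y| = 17.1 Ω, ∠Z = −∠Y = 80.6°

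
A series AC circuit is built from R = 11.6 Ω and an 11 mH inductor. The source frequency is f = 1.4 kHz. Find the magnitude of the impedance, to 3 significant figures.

ω = 2πf = 8796 rad/s
X_L = ωL = 96.8 Ω
Z = 11.6 + j96.8 Ω
|Z| = √(11.6² + 96.8²) = 97.5 Ω

97.5 Ω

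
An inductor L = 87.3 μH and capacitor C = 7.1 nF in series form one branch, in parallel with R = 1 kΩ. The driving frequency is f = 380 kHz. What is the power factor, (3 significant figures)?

0.148

ω = 2πf = 2.388e+06 rad/s
X_L = ωL = 208 Ω
X_C = 1/(ωC) = 59.0 Ω
Branch 1: Z₁ = R = 1000 Ω
Branch 2 (series LC): Z₂ = j(X_L − X_C) = j149 Ω
Parallel: Z = Z₁Z₂/(Z₁+Z₂), |Z| = 148 Ω, ∠Z = 81.5°
cos φ = cos(81.5°) = 0.148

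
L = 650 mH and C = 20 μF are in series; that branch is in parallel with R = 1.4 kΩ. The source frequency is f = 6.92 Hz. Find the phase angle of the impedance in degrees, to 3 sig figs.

-51.3°

ω = 2πf = 43.48 rad/s
X_L = ωL = 28.3 Ω
X_C = 1/(ωC) = 1150 Ω
Branch 1: Z₁ = R = 1400 Ω
Branch 2 (series LC): Z₂ = j(X_L − X_C) = −j1120 Ω
Parallel: Z = Z₁Z₂/(Z₁+Z₂), |Z| = 875 Ω, ∠Z = -51.3°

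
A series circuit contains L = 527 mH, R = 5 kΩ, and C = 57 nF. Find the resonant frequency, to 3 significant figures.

918 Hz

ω₀ = 1/√(LC) = 1/√(0.527 × 5.7e-08) = 5770 rad/s
f₀ = ω₀/(2π) = 918 Hz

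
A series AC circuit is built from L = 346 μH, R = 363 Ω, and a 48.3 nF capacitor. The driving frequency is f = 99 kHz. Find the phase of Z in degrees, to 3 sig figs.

26.6°

ω = 2πf = 622000 rad/s
X_L = ωL = 215 Ω
X_C = 1/(ωC) = 33.3 Ω
Net reactance X = X_L − X_C = 182 Ω
Z = 363 + j182 Ω
|Z| = √(363² + 182²) = 406 Ω
∠Z = arctan(182/363) = 26.6°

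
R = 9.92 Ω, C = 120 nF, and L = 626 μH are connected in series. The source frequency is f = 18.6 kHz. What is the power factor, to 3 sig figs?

0.983

ω = 2πf = 116900 rad/s
X_L = ωL = 73.2 Ω
X_C = 1/(ωC) = 71.3 Ω
Net reactance X = X_L − X_C = 1.85 Ω
Z = 9.92 + j1.85 Ω
|Z| = √(9.92² + 1.85²) = 10.1 Ω
∠Z = arctan(1.85/9.92) = 10.6°
cos φ = cos(10.6°) = 0.983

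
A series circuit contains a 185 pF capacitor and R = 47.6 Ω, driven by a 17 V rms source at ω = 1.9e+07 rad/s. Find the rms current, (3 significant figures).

58.9 mA

X_C = 1/(ωC) = 284 Ω
Z = 47.6 − j284 Ω
|Z| = √(47.6² + 284²) = 288 Ω
I = V/|Z| = 17/288 = 58.9 mA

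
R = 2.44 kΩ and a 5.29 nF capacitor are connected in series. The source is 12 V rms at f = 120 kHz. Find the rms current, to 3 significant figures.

4.89 mA

ω = 2πf = 754000 rad/s
X_C = 1/(ωC) = 251 Ω
Z = 2440 − j251 Ω
|Z| = √(2440² + 251²) = 2450 Ω
I = V/|Z| = 12/2450 = 4.89 mA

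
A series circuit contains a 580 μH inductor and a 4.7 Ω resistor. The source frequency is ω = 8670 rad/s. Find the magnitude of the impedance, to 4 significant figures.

6.883 Ω

X_L = ωL = 5.029 Ω
Z = 4.700 + j5.029 Ω
|Z| = √(4.700² + 5.029²) = 6.883 Ω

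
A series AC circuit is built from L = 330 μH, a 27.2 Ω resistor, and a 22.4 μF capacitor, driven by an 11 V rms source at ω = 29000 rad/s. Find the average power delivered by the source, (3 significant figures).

X_L = ωL = 9.57 Ω
X_C = 1/(ωC) = 1.54 Ω
Net reactance X = X_L − X_C = 8.03 Ω
Z = 27.2 + j8.03 Ω
|Z| = √(27.2² + 8.03²) = 28.4 Ω
∠Z = arctan(8.03/27.2) = 16.4°
I = V/|Z| = 388 mA
P = VI cos φ = 11 × 0.388 × cos(16.4°) = 4.09 W

4.09 W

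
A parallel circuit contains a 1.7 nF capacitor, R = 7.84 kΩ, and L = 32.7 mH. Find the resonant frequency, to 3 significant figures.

21.3 kHz

ω₀ = 1/√(LC) = 1/√(0.0327 × 1.7e-09) = 134100 rad/s
f₀ = ω₀/(2π) = 21.3 kHz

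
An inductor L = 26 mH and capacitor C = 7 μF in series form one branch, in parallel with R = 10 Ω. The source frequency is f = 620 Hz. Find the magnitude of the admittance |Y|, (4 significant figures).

101.2 mS

ω = 2πf = 3896 rad/s
X_L = ωL = 101.3 Ω
X_C = 1/(ωC) = 36.67 Ω
Branch 1: Z₁ = R = 10.00 Ω
Branch 2 (series LC): Z₂ = j(X_L − X_C) = j64.61 Ω
Parallel: Z = Z₁Z₂/(Z₁+Z₂), |Z| = 9.882 Ω, ∠Z = 8.798°
|Y| = 1/|Z| = 101.2 mS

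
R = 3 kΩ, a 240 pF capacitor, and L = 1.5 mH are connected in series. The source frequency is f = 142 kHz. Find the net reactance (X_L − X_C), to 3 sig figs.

-3330 Ω

ω = 2πf = 892200 rad/s
X_L = ωL = 1340 Ω
X_C = 1/(ωC) = 4670 Ω
X = 1340 − 4670 = -3330 Ω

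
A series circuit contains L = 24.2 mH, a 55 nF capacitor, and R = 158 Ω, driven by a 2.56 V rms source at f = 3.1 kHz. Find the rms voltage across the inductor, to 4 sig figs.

2.471 V

ω = 2πf = 19480 rad/s
X_L = ωL = 471.4 Ω
X_C = 1/(ωC) = 933.5 Ω
Net reactance X = X_L − X_C = -462.1 Ω
Z = 158.0 − j462.1 Ω
|Z| = √(158.0² + 462.1²) = 488.4 Ω
I = V/|Z| = 5.242 mA
V_L = I·|Z_L| = 0.005242 × 471.4 = 2.471 V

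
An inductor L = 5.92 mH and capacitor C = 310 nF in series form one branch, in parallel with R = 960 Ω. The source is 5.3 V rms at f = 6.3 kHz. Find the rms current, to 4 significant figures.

35.11 mA

ω = 2πf = 39580 rad/s
X_L = ωL = 234.3 Ω
X_C = 1/(ωC) = 81.49 Ω
Branch 1: Z₁ = R = 960.0 Ω
Branch 2 (series LC): Z₂ = j(X_L − X_C) = j152.8 Ω
Parallel: Z = Z₁Z₂/(Z₁+Z₂), |Z| = 150.9 Ω, ∠Z = 80.95°
I = V/|Z| = 5.3/150.9 = 35.11 mA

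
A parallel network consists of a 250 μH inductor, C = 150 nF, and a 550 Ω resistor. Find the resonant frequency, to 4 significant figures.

25.99 kHz

ω₀ = 1/√(LC) = 1/√(0.00025 × 1.5e-07) = 163300 rad/s
f₀ = ω₀/(2π) = 25.99 kHz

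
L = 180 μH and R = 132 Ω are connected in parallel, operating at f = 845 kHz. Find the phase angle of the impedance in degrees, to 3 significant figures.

ω = 2πf = 5.309e+06 rad/s
X_L = ωL = 956 Ω
Parallel: admittances add. Y = 1/R + 1/(jωL)
Y = (0.00758 − j0.00105) S
|Y| = 0.00765 S → |Z| = 1/|Y| = 131 Ω, ∠Z = −∠Y = 7.86°

7.86°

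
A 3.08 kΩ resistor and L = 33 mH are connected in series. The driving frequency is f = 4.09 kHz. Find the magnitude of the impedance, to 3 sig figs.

ω = 2πf = 25700 rad/s
X_L = ωL = 848 Ω
Z = 3080 + j848 Ω
|Z| = √(3080² + 848²) = 3190 Ω

3190 Ω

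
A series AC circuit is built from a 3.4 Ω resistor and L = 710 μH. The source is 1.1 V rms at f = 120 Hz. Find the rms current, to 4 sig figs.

319.6 mA

ω = 2πf = 754.0 rad/s
X_L = ωL = 0.5353 Ω
Z = 3.400 + j0.5353 Ω
|Z| = √(3.400² + 0.5353²) = 3.442 Ω
I = V/|Z| = 1.1/3.442 = 319.6 mA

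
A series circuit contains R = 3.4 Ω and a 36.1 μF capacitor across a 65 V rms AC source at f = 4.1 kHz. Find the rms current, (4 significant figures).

ω = 2πf = 25760 rad/s
X_C = 1/(ωC) = 1.075 Ω
Z = 3.400 − j1.075 Ω
|Z| = √(3.400² + 1.075²) = 3.566 Ω
I = V/|Z| = 65/3.566 = 18.23 A

18.23 A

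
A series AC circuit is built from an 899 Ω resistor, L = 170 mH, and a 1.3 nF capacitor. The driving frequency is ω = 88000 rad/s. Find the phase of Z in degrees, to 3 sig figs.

X_L = ωL = 15000 Ω
X_C = 1/(ωC) = 8740 Ω
Net reactance X = X_L − X_C = 6220 Ω
Z = 899 + j6220 Ω
|Z| = √(899² + 6220²) = 6280 Ω
∠Z = arctan(6220/899) = 81.8°

81.8°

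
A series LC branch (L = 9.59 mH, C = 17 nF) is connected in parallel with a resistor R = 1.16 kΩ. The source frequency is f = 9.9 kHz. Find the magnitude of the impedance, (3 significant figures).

ω = 2πf = 62200 rad/s
X_L = ωL = 597 Ω
X_C = 1/(ωC) = 946 Ω
Branch 1: Z₁ = R = 1160 Ω
Branch 2 (series LC): Z₂ = j(X_L − X_C) = −j349 Ω
Parallel: Z = Z₁Z₂/(Z₁+Z₂), |Z| = 334 Ω, ∠Z = -73.2°

334 Ω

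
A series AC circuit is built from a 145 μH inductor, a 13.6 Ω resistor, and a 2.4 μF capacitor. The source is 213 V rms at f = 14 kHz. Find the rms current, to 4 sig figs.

ω = 2πf = 87960 rad/s
X_L = ωL = 12.75 Ω
X_C = 1/(ωC) = 4.737 Ω
Net reactance X = X_L − X_C = 8.018 Ω
Z = 13.60 + j8.018 Ω
|Z| = √(13.60² + 8.018²) = 15.79 Ω
I = V/|Z| = 213/15.79 = 13.49 A

13.49 A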